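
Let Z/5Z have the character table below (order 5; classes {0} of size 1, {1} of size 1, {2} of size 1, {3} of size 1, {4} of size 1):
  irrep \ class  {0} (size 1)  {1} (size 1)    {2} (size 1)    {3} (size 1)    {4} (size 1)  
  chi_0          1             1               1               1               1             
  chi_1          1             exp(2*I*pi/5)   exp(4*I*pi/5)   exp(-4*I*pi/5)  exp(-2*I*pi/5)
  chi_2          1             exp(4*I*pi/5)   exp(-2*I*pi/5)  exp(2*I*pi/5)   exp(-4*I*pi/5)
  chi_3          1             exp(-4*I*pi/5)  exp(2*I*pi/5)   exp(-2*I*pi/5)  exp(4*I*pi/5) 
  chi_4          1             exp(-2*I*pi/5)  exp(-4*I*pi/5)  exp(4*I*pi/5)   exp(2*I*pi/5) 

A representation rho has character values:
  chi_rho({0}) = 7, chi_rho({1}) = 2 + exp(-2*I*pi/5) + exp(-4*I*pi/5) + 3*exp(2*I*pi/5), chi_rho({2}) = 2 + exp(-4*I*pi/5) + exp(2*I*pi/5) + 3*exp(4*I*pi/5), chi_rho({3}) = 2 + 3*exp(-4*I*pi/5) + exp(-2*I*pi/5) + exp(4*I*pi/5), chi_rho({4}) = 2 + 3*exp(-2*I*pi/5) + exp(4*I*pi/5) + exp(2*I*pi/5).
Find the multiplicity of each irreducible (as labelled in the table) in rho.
Multiplicities: chi_0: 2, chi_1: 3, chi_2: 0, chi_3: 1, chi_4: 1.

Reasoning: Use <chi_rho, chi> = (1/|G|) sum_C |C| * chi_rho(C) * conj(chi(C)) with |G| = 5 for each irreducible chi in the table:
  <chi_rho, chi_0> = (1/5)[1*(7)*conj(1) + 1*(2 + exp(-2*I*pi/5) + exp(-4*I*pi/5) + 3*exp(2*I*pi/5))*conj(1) + 1*(2 + exp(-4*I*pi/5) + exp(2*I*pi/5) + 3*exp(4*I*pi/5))*conj(1) + 1*(2 + 3*exp(-4*I*pi/5) + exp(-2*I*pi/5) + exp(4*I*pi/5))*conj(1) + 1*(2 + 3*exp(-2*I*pi/5) + exp(4*I*pi/5) + exp(2*I*pi/5))*conj(1)]
      = (1/5)[(7) + (2 + exp(-2*I*pi/5) + exp(-4*I*pi/5) + 3*exp(2*I*pi/5)) + (2 + exp(-4*I*pi/5) + exp(2*I*pi/5) + 3*exp(4*I*pi/5)) + (2 + 3*exp(-4*I*pi/5) + exp(-2*I*pi/5) + exp(4*I*pi/5)) + (2 + 3*exp(-2*I*pi/5) + exp(4*I*pi/5) + exp(2*I*pi/5))] = 10/5 = 2
  <chi_rho, chi_1> = (1/5)[1*(7)*conj(1) + 1*(2 + exp(-2*I*pi/5) + exp(-4*I*pi/5) + 3*exp(2*I*pi/5))*conj(exp(2*I*pi/5)) + 1*(2 + exp(-4*I*pi/5) + exp(2*I*pi/5) + 3*exp(4*I*pi/5))*conj(exp(4*I*pi/5)) + 1*(2 + 3*exp(-4*I*pi/5) + exp(-2*I*pi/5) + exp(4*I*pi/5))*conj(exp(-4*I*pi/5)) + 1*(2 + 3*exp(-2*I*pi/5) + exp(4*I*pi/5) + exp(2*I*pi/5))*conj(exp(-2*I*pi/5))]
      = (1/5)[(7) + (3 + 2*exp(-2*I*pi/5) + exp(-4*I*pi/5) + exp(4*I*pi/5)) + (3 + 2*exp(-4*I*pi/5) + exp(-2*I*pi/5) + exp(2*I*pi/5)) + (3 + exp(-2*I*pi/5) + exp(2*I*pi/5) + 2*exp(4*I*pi/5)) + (3 + exp(-4*I*pi/5) + exp(4*I*pi/5) + 2*exp(2*I*pi/5))] = 15/5 = 3
  <chi_rho, chi_2> = (1/5)[1*(7)*conj(1) + 1*(2 + exp(-2*I*pi/5) + exp(-4*I*pi/5) + 3*exp(2*I*pi/5))*conj(exp(4*I*pi/5)) + 1*(2 + exp(-4*I*pi/5) + exp(2*I*pi/5) + 3*exp(4*I*pi/5))*conj(exp(-2*I*pi/5)) + 1*(2 + 3*exp(-4*I*pi/5) + exp(-2*I*pi/5) + exp(4*I*pi/5))*conj(exp(2*I*pi/5)) + 1*(2 + 3*exp(-2*I*pi/5) + exp(4*I*pi/5) + exp(2*I*pi/5))*conj(exp(-4*I*pi/5))]
      = (1/5)[(7) + (3*exp(-2*I*pi/5) + 2*exp(-4*I*pi/5) + exp(4*I*pi/5) + exp(2*I*pi/5)) + (3*exp(-4*I*pi/5) + exp(-2*I*pi/5) + exp(4*I*pi/5) + 2*exp(2*I*pi/5)) + (2*exp(-2*I*pi/5) + exp(-4*I*pi/5) + exp(2*I*pi/5) + 3*exp(4*I*pi/5)) + (exp(-2*I*pi/5) + exp(-4*I*pi/5) + 2*exp(4*I*pi/5) + 3*exp(2*I*pi/5))] = 0/5 = 0
  <chi_rho, chi_3> = (1/5)[1*(7)*conj(1) + 1*(2 + exp(-2*I*pi/5) + exp(-4*I*pi/5) + 3*exp(2*I*pi/5))*conj(exp(-4*I*pi/5)) + 1*(2 + exp(-4*I*pi/5) + exp(2*I*pi/5) + 3*exp(4*I*pi/5))*conj(exp(2*I*pi/5)) + 1*(2 + 3*exp(-4*I*pi/5) + exp(-2*I*pi/5) + exp(4*I*pi/5))*conj(exp(-2*I*pi/5)) + 1*(2 + 3*exp(-2*I*pi/5) + exp(4*I*pi/5) + exp(2*I*pi/5))*conj(exp(4*I*pi/5))]
      = (1/5)[(7) + (1 + 3*exp(-4*I*pi/5) + exp(2*I*pi/5) + 2*exp(4*I*pi/5)) + (1 + 2*exp(-2*I*pi/5) + exp(4*I*pi/5) + 3*exp(2*I*pi/5)) + (1 + 3*exp(-2*I*pi/5) + exp(-4*I*pi/5) + 2*exp(2*I*pi/5)) + (1 + 2*exp(-4*I*pi/5) + exp(-2*I*pi/5) + 3*exp(4*I*pi/5))] = 5/5 = 1
  <chi_rho, chi_4> = (1/5)[1*(7)*conj(1) + 1*(2 + exp(-2*I*pi/5) + exp(-4*I*pi/5) + 3*exp(2*I*pi/5))*conj(exp(-2*I*pi/5)) + 1*(2 + exp(-4*I*pi/5) + exp(2*I*pi/5) + 3*exp(4*I*pi/5))*conj(exp(-4*I*pi/5)) + 1*(2 + 3*exp(-4*I*pi/5) + exp(-2*I*pi/5) + exp(4*I*pi/5))*conj(exp(4*I*pi/5)) + 1*(2 + 3*exp(-2*I*pi/5) + exp(4*I*pi/5) + exp(2*I*pi/5))*conj(exp(2*I*pi/5))]
      = (1/5)[(7) + (1 + exp(-2*I*pi/5) + 3*exp(4*I*pi/5) + 2*exp(2*I*pi/5)) + (1 + 3*exp(-2*I*pi/5) + exp(-4*I*pi/5) + 2*exp(4*I*pi/5)) + (1 + 2*exp(-4*I*pi/5) + exp(4*I*pi/5) + 3*exp(2*I*pi/5)) + (1 + 2*exp(-2*I*pi/5) + 3*exp(-4*I*pi/5) + exp(2*I*pi/5))] = 5/5 = 1
(Exp terms are combined using exp(i*s)*conj(exp(i*t)) = exp(i*(s-t)), and sums of them are collapsed using the identity that for every m > 1 the m distinct m-th roots of unity sum to 0, e.g. 1 + exp(2*I*pi/3) + exp(-2*I*pi/3) = 0.)
Dimension check: dim(rho) = sum (mult * dim) = 2*1 + 3*1 + 0*1 + 1*1 + 1*1 = 7 = chi_rho(e) = 7.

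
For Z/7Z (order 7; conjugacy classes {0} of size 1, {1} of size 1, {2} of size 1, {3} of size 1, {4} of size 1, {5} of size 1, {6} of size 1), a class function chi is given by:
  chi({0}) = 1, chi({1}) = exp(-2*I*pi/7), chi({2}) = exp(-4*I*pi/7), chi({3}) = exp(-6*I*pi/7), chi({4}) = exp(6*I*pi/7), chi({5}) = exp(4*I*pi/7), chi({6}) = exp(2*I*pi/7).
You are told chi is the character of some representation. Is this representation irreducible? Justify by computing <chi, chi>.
Irreducible: <chi, chi> = 1.

Justification: <chi, chi> = (1/|G|) sum_C |C| * |chi(C)|^2 = (1/7)[1*|1|^2 + 1*|exp(-2*I*pi/7)|^2 + 1*|exp(-4*I*pi/7)|^2 + 1*|exp(-6*I*pi/7)|^2 + 1*|exp(6*I*pi/7)|^2 + 1*|exp(4*I*pi/7)|^2 + 1*|exp(2*I*pi/7)|^2]
  = (1/7)[(1) + (1) + (1) + (1) + (1) + (1) + (1)] = 7/7 = 1.
(Exp terms are combined using exp(i*s)*conj(exp(i*t)) = exp(i*(s-t)), and sums of them are collapsed using the identity that for every m > 1 the m distinct m-th roots of unity sum to 0, e.g. 1 + exp(2*I*pi/3) + exp(-2*I*pi/3) = 0.)
A character is irreducible iff <chi, chi> = 1, so this representation is irreducible.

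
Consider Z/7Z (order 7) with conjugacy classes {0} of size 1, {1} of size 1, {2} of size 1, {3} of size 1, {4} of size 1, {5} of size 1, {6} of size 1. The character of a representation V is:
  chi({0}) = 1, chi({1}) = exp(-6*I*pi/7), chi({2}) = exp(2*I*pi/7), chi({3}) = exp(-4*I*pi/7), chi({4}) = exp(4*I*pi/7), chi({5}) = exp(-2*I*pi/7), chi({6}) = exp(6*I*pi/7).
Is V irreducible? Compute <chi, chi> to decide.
Irreducible: <chi, chi> = 1.

Working: <chi, chi> = (1/|G|) sum_C |C| * |chi(C)|^2 = (1/7)[1*|1|^2 + 1*|exp(-6*I*pi/7)|^2 + 1*|exp(2*I*pi/7)|^2 + 1*|exp(-4*I*pi/7)|^2 + 1*|exp(4*I*pi/7)|^2 + 1*|exp(-2*I*pi/7)|^2 + 1*|exp(6*I*pi/7)|^2]
  = (1/7)[(1) + (1) + (1) + (1) + (1) + (1) + (1)] = 7/7 = 1.
(Exp terms are combined using exp(i*s)*conj(exp(i*t)) = exp(i*(s-t)), and sums of them are collapsed using the identity that for every m > 1 the m distinct m-th roots of unity sum to 0, e.g. 1 + exp(2*I*pi/3) + exp(-2*I*pi/3) = 0.)
A character is irreducible iff <chi, chi> = 1, so this representation is irreducible.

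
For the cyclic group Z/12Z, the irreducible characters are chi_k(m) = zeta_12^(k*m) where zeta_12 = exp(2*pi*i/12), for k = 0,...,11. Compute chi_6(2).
chi_6(2) = zeta_12^12 = 1

Derivation: chi_6(2) = zeta_12^(6*2) = zeta_12^12. Since zeta_12^12 = 1, this equals zeta_12^0 = exp(2*pi*i*0/12) = 1.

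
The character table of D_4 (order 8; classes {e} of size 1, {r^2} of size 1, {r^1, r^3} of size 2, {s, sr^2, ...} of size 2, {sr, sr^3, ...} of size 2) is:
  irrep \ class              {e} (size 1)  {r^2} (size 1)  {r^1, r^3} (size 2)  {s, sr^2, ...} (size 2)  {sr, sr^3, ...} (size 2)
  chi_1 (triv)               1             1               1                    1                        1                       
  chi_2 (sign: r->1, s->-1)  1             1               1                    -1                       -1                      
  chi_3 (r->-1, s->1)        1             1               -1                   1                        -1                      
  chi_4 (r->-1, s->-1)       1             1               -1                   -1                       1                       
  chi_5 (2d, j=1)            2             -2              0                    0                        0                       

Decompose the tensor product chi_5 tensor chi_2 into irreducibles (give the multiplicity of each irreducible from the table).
chi_5 tensor chi_2 = chi_5 (all other irreducibles have multiplicity 0).

Details: The character of a tensor product is the pointwise product (chi_5 * chi_2)(C) = chi_5(C) * chi_2(C):
  {e}: (2)*(1), {r^2}: (-2)*(1), {r^1, r^3}: (0)*(1), {s, sr^2, ...}: (0)*(-1), {sr, sr^3, ...}: (0)*(-1)
so (chi_5 * chi_2) takes values
  {e} -> 2, {r^2} -> -2, {r^1, r^3} -> 0, {s, sr^2, ...} -> 0, {sr, sr^3, ...} -> 0.
Now take the inner product of this character with each irreducible chi from the table, <chi_5*chi_2, chi> = (1/8) sum_C |C| (chi_5*chi_2)(C) conj(chi(C)):
  <chi_5*chi_2, chi_1> = (1/8)[1*(2)*conj(1) + 1*(-2)*conj(1) + 2*(0)*conj(1) + 2*(0)*conj(1) + 2*(0)*conj(1)]
      = (1/8)[(2) + (-2) + (0) + (0) + (0)] = 0/8 = 0
  <chi_5*chi_2, chi_2> = (1/8)[1*(2)*conj(1) + 1*(-2)*conj(1) + 2*(0)*conj(1) + 2*(0)*conj(-1) + 2*(0)*conj(-1)]
      = (1/8)[(2) + (-2) + (0) + (0) + (0)] = 0/8 = 0
  <chi_5*chi_2, chi_3> = (1/8)[1*(2)*conj(1) + 1*(-2)*conj(1) + 2*(0)*conj(-1) + 2*(0)*conj(1) + 2*(0)*conj(-1)]
      = (1/8)[(2) + (-2) + (0) + (0) + (0)] = 0/8 = 0
  <chi_5*chi_2, chi_4> = (1/8)[1*(2)*conj(1) + 1*(-2)*conj(1) + 2*(0)*conj(-1) + 2*(0)*conj(-1) + 2*(0)*conj(1)]
      = (1/8)[(2) + (-2) + (0) + (0) + (0)] = 0/8 = 0
  <chi_5*chi_2, chi_5> = (1/8)[1*(2)*conj(2) + 1*(-2)*conj(-2) + 2*(0)*conj(0) + 2*(0)*conj(0) + 2*(0)*conj(0)]
      = (1/8)[(4) + (4) + (0) + (0) + (0)] = 8/8 = 1
Hence the multiplicities are chi_5: 1. Dimension check: dim(chi_5)*dim(chi_2) = 2*1 = 2 and sum (mult * dim) = 1*2 = 2.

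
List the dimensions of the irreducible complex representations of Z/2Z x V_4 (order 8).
Dimensions: 1, 1, 1, 1, 1, 1, 1, 1

Derivation: There are 8 irreducibles (= number of conjugacy classes). Their dimensions d_i satisfy sum d_i^2 = |G| = 8: 1 + 1 + 1 + 1 + 1 + 1 + 1 + 1 = 8. (For the product with Z/2Z: each of the 2 1-dim characters of Z/2Z tensors with each irrep of V_4, giving 2 copies of each V_4-dimension.)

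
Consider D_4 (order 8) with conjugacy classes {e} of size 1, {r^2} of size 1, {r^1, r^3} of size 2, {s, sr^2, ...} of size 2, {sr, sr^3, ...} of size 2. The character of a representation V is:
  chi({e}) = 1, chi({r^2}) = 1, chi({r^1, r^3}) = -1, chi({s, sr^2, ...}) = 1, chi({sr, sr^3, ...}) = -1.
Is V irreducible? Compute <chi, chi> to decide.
Irreducible: <chi, chi> = 1.

Proof sketch: <chi, chi> = (1/|G|) sum_C |C| * |chi(C)|^2 = (1/8)[1*|1|^2 + 1*|1|^2 + 2*|-1|^2 + 2*|1|^2 + 2*|-1|^2]
  = (1/8)[(1) + (1) + (2) + (2) + (2)] = 8/8 = 1.
A character is irreducible iff <chi, chi> = 1, so this representation is irreducible.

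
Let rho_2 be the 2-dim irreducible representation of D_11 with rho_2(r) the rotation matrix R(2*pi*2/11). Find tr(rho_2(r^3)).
chi_{rho_2}(r^3) = 2*cos(2*pi*2*3/11) = -2*cos(pi/11)

rho_2(r^3) is rotation by angle 2*pi*2*3/11, whose trace is 2*cos(2*pi*2*3/11) = -2*cos(pi/11).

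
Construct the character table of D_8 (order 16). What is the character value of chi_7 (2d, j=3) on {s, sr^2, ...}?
Conjugacy classes: {e} of size 1, {r^4} of size 1, {r^1, r^7} of size 2, {r^2, r^6} of size 2, {r^3, r^5} of size 2, {s, sr^2, ...} of size 4, {sr, sr^3, ...} of size 4.
Character table:
  irrep \ class              {e} (size 1)  {r^4} (size 1)  {r^1, r^7} (size 2)  {r^2, r^6} (size 2)  {r^3, r^5} (size 2)  {s, sr^2, ...} (size 4)  {sr, sr^3, ...} (size 4)
  chi_1 (triv)               1             1               1                    1                    1                    1                        1                       
  chi_2 (sign: r->1, s->-1)  1             1               1                    1                    1                    -1                       -1                      
  chi_3 (r->-1, s->1)        1             1               -1                   1                    -1                   1                        -1                      
  chi_4 (r->-1, s->-1)       1             1               -1                   1                    -1                   -1                       1                       
  chi_5 (2d, j=1)            2             -2              sqrt(2)              0                    -sqrt(2)             0                        0                       
  chi_6 (2d, j=2)            2             2               0                    -2                   0                    0                        0                       
  chi_7 (2d, j=3)            2             -2              -sqrt(2)             0                    sqrt(2)              0                        0                       

Spot check: chi_7 (2d, j=3) on {s, sr^2, ...} = 0.

D_8 has order 2*8 = 16 with 7 conjugacy classes, hence 7 irreducibles. Sum of squared dims 1 + 1 + 1 + 1 + 4 + 4 + 4 = 16 = |G|. Linear characters come from the abelianisation; the 2-dimensional irreps have character r^k -> 2*cos(2*pi*j*k/8), reflections -> 0.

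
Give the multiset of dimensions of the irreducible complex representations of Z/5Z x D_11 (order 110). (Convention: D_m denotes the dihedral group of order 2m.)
Dimensions: 1, 1, 1, 1, 1, 1, 1, 1, 1, 1, 2, 2, 2, 2, 2, 2, 2, 2, 2, 2, 2, 2, 2, 2, 2, 2, 2, 2, 2, 2, 2, 2, 2, 2, 2

Reasoning: There are 35 irreducibles (= number of conjugacy classes). Their dimensions d_i satisfy sum d_i^2 = |G| = 110: 1 + 1 + 1 + 1 + 1 + 1 + 1 + 1 + 1 + 1 + 4 + 4 + 4 + 4 + 4 + 4 + 4 + 4 + 4 + 4 + 4 + 4 + 4 + 4 + 4 + 4 + 4 + 4 + 4 + 4 + 4 + 4 + 4 + 4 + 4 = 110. (For the product with Z/5Z: each of the 5 1-dim characters of Z/5Z tensors with each irrep of D_11, giving 5 copies of each D_11-dimension.)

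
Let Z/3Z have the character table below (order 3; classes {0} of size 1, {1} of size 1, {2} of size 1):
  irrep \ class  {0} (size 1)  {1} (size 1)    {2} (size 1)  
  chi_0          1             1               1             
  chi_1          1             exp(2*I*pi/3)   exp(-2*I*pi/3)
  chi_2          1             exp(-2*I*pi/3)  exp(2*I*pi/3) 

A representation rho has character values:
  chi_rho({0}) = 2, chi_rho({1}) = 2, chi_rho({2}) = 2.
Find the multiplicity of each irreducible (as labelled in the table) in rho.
Multiplicities: chi_0: 2, chi_1: 0, chi_2: 0.

Proof sketch: Use <chi_rho, chi> = (1/|G|) sum_C |C| * chi_rho(C) * conj(chi(C)) with |G| = 3 for each irreducible chi in the table:
  <chi_rho, chi_0> = (1/3)[1*(2)*conj(1) + 1*(2)*conj(1) + 1*(2)*conj(1)]
      = (1/3)[(2) + (2) + (2)] = 6/3 = 2
  <chi_rho, chi_1> = (1/3)[1*(2)*conj(1) + 1*(2)*conj(exp(2*I*pi/3)) + 1*(2)*conj(exp(-2*I*pi/3))]
      = (1/3)[(2) + (2*exp(-2*I*pi/3)) + (2*exp(2*I*pi/3))] = 0/3 = 0
  <chi_rho, chi_2> = (1/3)[1*(2)*conj(1) + 1*(2)*conj(exp(-2*I*pi/3)) + 1*(2)*conj(exp(2*I*pi/3))]
      = (1/3)[(2) + (2*exp(2*I*pi/3)) + (2*exp(-2*I*pi/3))] = 0/3 = 0
(Exp terms are combined using exp(i*s)*conj(exp(i*t)) = exp(i*(s-t)), and sums of them are collapsed using the identity that for every m > 1 the m distinct m-th roots of unity sum to 0, e.g. 1 + exp(2*I*pi/3) + exp(-2*I*pi/3) = 0.)
Dimension check: dim(rho) = sum (mult * dim) = 2*1 + 0*1 + 0*1 = 2 = chi_rho(e) = 2.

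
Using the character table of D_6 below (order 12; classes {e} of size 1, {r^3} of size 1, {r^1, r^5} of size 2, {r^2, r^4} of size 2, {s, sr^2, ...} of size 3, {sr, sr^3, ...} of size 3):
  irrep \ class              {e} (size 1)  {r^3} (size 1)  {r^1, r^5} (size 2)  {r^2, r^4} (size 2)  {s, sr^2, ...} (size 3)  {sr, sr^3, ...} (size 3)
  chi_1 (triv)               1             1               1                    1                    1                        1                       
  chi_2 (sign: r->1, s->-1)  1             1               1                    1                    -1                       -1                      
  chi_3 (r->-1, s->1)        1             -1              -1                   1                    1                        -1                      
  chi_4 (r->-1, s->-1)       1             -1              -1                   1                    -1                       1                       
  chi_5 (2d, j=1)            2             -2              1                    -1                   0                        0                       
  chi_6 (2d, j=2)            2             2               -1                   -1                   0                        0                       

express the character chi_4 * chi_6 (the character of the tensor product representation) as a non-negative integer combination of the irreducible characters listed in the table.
chi_4 tensor chi_6 = chi_5 (all other irreducibles have multiplicity 0).

Reasoning: The character of a tensor product is the pointwise product (chi_4 * chi_6)(C) = chi_4(C) * chi_6(C):
  {e}: (1)*(2), {r^3}: (-1)*(2), {r^1, r^5}: (-1)*(-1), {r^2, r^4}: (1)*(-1), {s, sr^2, ...}: (-1)*(0), {sr, sr^3, ...}: (1)*(0)
so (chi_4 * chi_6) takes values
  {e} -> 2, {r^3} -> -2, {r^1, r^5} -> 1, {r^2, r^4} -> -1, {s, sr^2, ...} -> 0, {sr, sr^3, ...} -> 0.
Now take the inner product of this character with each irreducible chi from the table, <chi_4*chi_6, chi> = (1/12) sum_C |C| (chi_4*chi_6)(C) conj(chi(C)):
  <chi_4*chi_6, chi_1> = (1/12)[1*(2)*conj(1) + 1*(-2)*conj(1) + 2*(1)*conj(1) + 2*(-1)*conj(1) + 3*(0)*conj(1) + 3*(0)*conj(1)]
      = (1/12)[(2) + (-2) + (2) + (-2) + (0) + (0)] = 0/12 = 0
  <chi_4*chi_6, chi_2> = (1/12)[1*(2)*conj(1) + 1*(-2)*conj(1) + 2*(1)*conj(1) + 2*(-1)*conj(1) + 3*(0)*conj(-1) + 3*(0)*conj(-1)]
      = (1/12)[(2) + (-2) + (2) + (-2) + (0) + (0)] = 0/12 = 0
  <chi_4*chi_6, chi_3> = (1/12)[1*(2)*conj(1) + 1*(-2)*conj(-1) + 2*(1)*conj(-1) + 2*(-1)*conj(1) + 3*(0)*conj(1) + 3*(0)*conj(-1)]
      = (1/12)[(2) + (2) + (-2) + (-2) + (0) + (0)] = 0/12 = 0
  <chi_4*chi_6, chi_4> = (1/12)[1*(2)*conj(1) + 1*(-2)*conj(-1) + 2*(1)*conj(-1) + 2*(-1)*conj(1) + 3*(0)*conj(-1) + 3*(0)*conj(1)]
      = (1/12)[(2) + (2) + (-2) + (-2) + (0) + (0)] = 0/12 = 0
  <chi_4*chi_6, chi_5> = (1/12)[1*(2)*conj(2) + 1*(-2)*conj(-2) + 2*(1)*conj(1) + 2*(-1)*conj(-1) + 3*(0)*conj(0) + 3*(0)*conj(0)]
      = (1/12)[(4) + (4) + (2) + (2) + (0) + (0)] = 12/12 = 1
  <chi_4*chi_6, chi_6> = (1/12)[1*(2)*conj(2) + 1*(-2)*conj(2) + 2*(1)*conj(-1) + 2*(-1)*conj(-1) + 3*(0)*conj(0) + 3*(0)*conj(0)]
      = (1/12)[(4) + (-4) + (-2) + (2) + (0) + (0)] = 0/12 = 0
Hence the multiplicities are chi_5: 1. Dimension check: dim(chi_4)*dim(chi_6) = 1*2 = 2 and sum (mult * dim) = 1*2 = 2.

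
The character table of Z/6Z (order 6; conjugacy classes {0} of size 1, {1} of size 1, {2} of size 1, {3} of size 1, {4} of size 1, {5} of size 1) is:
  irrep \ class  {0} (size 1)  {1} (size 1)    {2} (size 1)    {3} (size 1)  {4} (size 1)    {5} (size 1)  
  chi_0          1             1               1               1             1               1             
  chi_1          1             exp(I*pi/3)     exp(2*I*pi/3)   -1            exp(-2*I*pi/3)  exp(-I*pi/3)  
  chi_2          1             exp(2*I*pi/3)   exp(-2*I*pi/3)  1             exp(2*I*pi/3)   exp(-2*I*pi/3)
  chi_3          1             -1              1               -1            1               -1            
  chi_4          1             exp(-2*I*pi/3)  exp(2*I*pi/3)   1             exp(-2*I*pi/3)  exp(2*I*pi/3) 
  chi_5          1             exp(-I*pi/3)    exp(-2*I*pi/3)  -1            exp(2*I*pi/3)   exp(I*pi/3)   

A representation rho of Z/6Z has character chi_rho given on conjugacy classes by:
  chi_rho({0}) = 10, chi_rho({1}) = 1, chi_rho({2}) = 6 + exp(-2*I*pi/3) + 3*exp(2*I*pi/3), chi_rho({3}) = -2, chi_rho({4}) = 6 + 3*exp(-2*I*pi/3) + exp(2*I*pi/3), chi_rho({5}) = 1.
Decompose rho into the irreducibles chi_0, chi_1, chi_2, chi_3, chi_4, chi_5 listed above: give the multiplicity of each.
Multiplicities: chi_0: 3, chi_1: 2, chi_2: 0, chi_3: 3, chi_4: 1, chi_5: 1.

Working: Use <chi_rho, chi> = (1/|G|) sum_C |C| * chi_rho(C) * conj(chi(C)) with |G| = 6 for each irreducible chi in the table:
  <chi_rho, chi_0> = (1/6)[1*(10)*conj(1) + 1*(1)*conj(1) + 1*(6 + exp(-2*I*pi/3) + 3*exp(2*I*pi/3))*conj(1) + 1*(-2)*conj(1) + 1*(6 + 3*exp(-2*I*pi/3) + exp(2*I*pi/3))*conj(1) + 1*(1)*conj(1)]
      = (1/6)[(10) + (1) + (6 + exp(-2*I*pi/3) + 3*exp(2*I*pi/3)) + (-2) + (6 + 3*exp(-2*I*pi/3) + exp(2*I*pi/3)) + (1)] = 18/6 = 3
  <chi_rho, chi_1> = (1/6)[1*(10)*conj(1) + 1*(1)*conj(exp(I*pi/3)) + 1*(6 + exp(-2*I*pi/3) + 3*exp(2*I*pi/3))*conj(exp(2*I*pi/3)) + 1*(-2)*conj(-1) + 1*(6 + 3*exp(-2*I*pi/3) + exp(2*I*pi/3))*conj(exp(-2*I*pi/3)) + 1*(1)*conj(exp(-I*pi/3))]
      = (1/6)[(10) + (1 + exp(-2*I*pi/3)) + (3 + 6*exp(-2*I*pi/3) + exp(2*I*pi/3)) + (2) + (3 + exp(-2*I*pi/3) + 6*exp(2*I*pi/3)) + (1 + exp(2*I*pi/3))] = 12/6 = 2
  <chi_rho, chi_2> = (1/6)[1*(10)*conj(1) + 1*(1)*conj(exp(2*I*pi/3)) + 1*(6 + exp(-2*I*pi/3) + 3*exp(2*I*pi/3))*conj(exp(-2*I*pi/3)) + 1*(-2)*conj(1) + 1*(6 + 3*exp(-2*I*pi/3) + exp(2*I*pi/3))*conj(exp(2*I*pi/3)) + 1*(1)*conj(exp(-2*I*pi/3))]
      = (1/6)[(10) + (-1 + 2*exp(-I*pi/3) + exp(2*I*pi/3)) + (1 + 3*exp(-2*I*pi/3) + 6*exp(2*I*pi/3)) + (-2) + (1 + 6*exp(-2*I*pi/3) + 3*exp(2*I*pi/3)) + (-1 + exp(-2*I*pi/3) + 2*exp(I*pi/3))] = 0/6 = 0
  <chi_rho, chi_3> = (1/6)[1*(10)*conj(1) + 1*(1)*conj(-1) + 1*(6 + exp(-2*I*pi/3) + 3*exp(2*I*pi/3))*conj(1) + 1*(-2)*conj(-1) + 1*(6 + 3*exp(-2*I*pi/3) + exp(2*I*pi/3))*conj(1) + 1*(1)*conj(-1)]
      = (1/6)[(10) + (-1) + (6 + exp(-2*I*pi/3) + 3*exp(2*I*pi/3)) + (2) + (6 + 3*exp(-2*I*pi/3) + exp(2*I*pi/3)) + (-1)] = 18/6 = 3
  <chi_rho, chi_4> = (1/6)[1*(10)*conj(1) + 1*(1)*conj(exp(-2*I*pi/3)) + 1*(6 + exp(-2*I*pi/3) + 3*exp(2*I*pi/3))*conj(exp(2*I*pi/3)) + 1*(-2)*conj(1) + 1*(6 + 3*exp(-2*I*pi/3) + exp(2*I*pi/3))*conj(exp(-2*I*pi/3)) + 1*(1)*conj(exp(2*I*pi/3))]
      = (1/6)[(10) + (-1 + exp(I*pi/3)) + (3 + 6*exp(-2*I*pi/3) + exp(2*I*pi/3)) + (-2) + (3 + exp(-2*I*pi/3) + 6*exp(2*I*pi/3)) + (-1 + exp(-I*pi/3))] = 6/6 = 1
  <chi_rho, chi_5> = (1/6)[1*(10)*conj(1) + 1*(1)*conj(exp(-I*pi/3)) + 1*(6 + exp(-2*I*pi/3) + 3*exp(2*I*pi/3))*conj(exp(-2*I*pi/3)) + 1*(-2)*conj(-1) + 1*(6 + 3*exp(-2*I*pi/3) + exp(2*I*pi/3))*conj(exp(2*I*pi/3)) + 1*(1)*conj(exp(I*pi/3))]
      = (1/6)[(10) + (1 + exp(-I*pi/3) + 2*exp(2*I*pi/3)) + (1 + 3*exp(-2*I*pi/3) + 6*exp(2*I*pi/3)) + (2) + (1 + 6*exp(-2*I*pi/3) + 3*exp(2*I*pi/3)) + (1 + 2*exp(-2*I*pi/3) + exp(I*pi/3))] = 6/6 = 1
(Exp terms are combined using exp(i*s)*conj(exp(i*t)) = exp(i*(s-t)), and sums of them are collapsed using the identity that for every m > 1 the m distinct m-th roots of unity sum to 0, e.g. 1 + exp(2*I*pi/3) + exp(-2*I*pi/3) = 0.)
Dimension check: dim(rho) = sum (mult * dim) = 3*1 + 2*1 + 0*1 + 3*1 + 1*1 + 1*1 = 10 = chi_rho(e) = 10.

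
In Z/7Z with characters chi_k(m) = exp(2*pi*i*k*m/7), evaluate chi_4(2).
chi_4(2) = zeta_7^8 = exp(2*I*pi/7)

Argument: chi_4(2) = zeta_7^(4*2) = zeta_7^8. Since zeta_7^7 = 1, this equals zeta_7^1 = exp(2*pi*i*1/7) = exp(2*I*pi/7).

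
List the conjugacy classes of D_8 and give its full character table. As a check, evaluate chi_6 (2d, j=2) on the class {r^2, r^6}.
Conjugacy classes: {e} of size 1, {r^4} of size 1, {r^1, r^7} of size 2, {r^2, r^6} of size 2, {r^3, r^5} of size 2, {s, sr^2, ...} of size 4, {sr, sr^3, ...} of size 4.
Character table:
  irrep \ class              {e} (size 1)  {r^4} (size 1)  {r^1, r^7} (size 2)  {r^2, r^6} (size 2)  {r^3, r^5} (size 2)  {s, sr^2, ...} (size 4)  {sr, sr^3, ...} (size 4)
  chi_1 (triv)               1             1               1                    1                    1                    1                        1                       
  chi_2 (sign: r->1, s->-1)  1             1               1                    1                    1                    -1                       -1                      
  chi_3 (r->-1, s->1)        1             1               -1                   1                    -1                   1                        -1                      
  chi_4 (r->-1, s->-1)       1             1               -1                   1                    -1                   -1                       1                       
  chi_5 (2d, j=1)            2             -2              sqrt(2)              0                    -sqrt(2)             0                        0                       
  chi_6 (2d, j=2)            2             2               0                    -2                   0                    0                        0                       
  chi_7 (2d, j=3)            2             -2              -sqrt(2)             0                    sqrt(2)              0                        0                       

Spot check: chi_6 (2d, j=2) on {r^2, r^6} = -2.

Working: D_8 has order 2*8 = 16 with 7 conjugacy classes, hence 7 irreducibles. Sum of squared dims 1 + 1 + 1 + 1 + 4 + 4 + 4 = 16 = |G|. Linear characters come from the abelianisation; the 2-dimensional irreps have character r^k -> 2*cos(2*pi*j*k/8), reflections -> 0.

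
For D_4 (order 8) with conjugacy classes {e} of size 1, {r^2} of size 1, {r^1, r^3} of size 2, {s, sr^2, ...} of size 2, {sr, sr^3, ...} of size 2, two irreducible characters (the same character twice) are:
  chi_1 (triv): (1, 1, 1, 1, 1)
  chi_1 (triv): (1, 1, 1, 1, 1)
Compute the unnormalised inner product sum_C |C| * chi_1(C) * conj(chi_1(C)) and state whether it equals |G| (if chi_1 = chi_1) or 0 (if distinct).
Sum = 8 = |G| = 8; so <chi_1, chi_1> = 1 (norm-1 confirms irreducibility).

Details: Compute term by term over conjugacy classes (|C| * chi_1(C) * conj(chi_1(C))):
  1*(1)*conj(1) + 1*(1)*conj(1) + 2*(1)*conj(1) + 2*(1)*conj(1) + 2*(1)*conj(1)
  = (1) + (1) + (2) + (2) + (2)
  = 8.
Dividing by |G| = 8 gives 8/8 = 1, matching the row-orthogonality relation <chi_1, chi_1> = [chi_1 = chi_1].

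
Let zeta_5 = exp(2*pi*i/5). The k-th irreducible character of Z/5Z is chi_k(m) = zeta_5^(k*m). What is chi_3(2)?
chi_3(2) = zeta_5^6 = exp(2*I*pi/5)

Solution. chi_3(2) = zeta_5^(3*2) = zeta_5^6. Since zeta_5^5 = 1, this equals zeta_5^1 = exp(2*pi*i*1/5) = exp(2*I*pi/5).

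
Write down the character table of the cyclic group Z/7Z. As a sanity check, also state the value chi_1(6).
Character table of Z/7Z (irreps indexed chi_0,...,chi_6 with chi_k(m) = zeta_7^(k*m), zeta_7 = exp(2*pi*i/7)):
  irrep \ class  {0} (size 1)  {1} (size 1)    {2} (size 1)    {3} (size 1)    {4} (size 1)    {5} (size 1)    {6} (size 1)  
  chi_0          1             1               1               1               1               1               1             
  chi_1          1             exp(2*I*pi/7)   exp(4*I*pi/7)   exp(6*I*pi/7)   exp(-6*I*pi/7)  exp(-4*I*pi/7)  exp(-2*I*pi/7)
  chi_2          1             exp(4*I*pi/7)   exp(-6*I*pi/7)  exp(-2*I*pi/7)  exp(2*I*pi/7)   exp(6*I*pi/7)   exp(-4*I*pi/7)
  chi_3          1             exp(6*I*pi/7)   exp(-2*I*pi/7)  exp(4*I*pi/7)   exp(-4*I*pi/7)  exp(2*I*pi/7)   exp(-6*I*pi/7)
  chi_4          1             exp(-6*I*pi/7)  exp(2*I*pi/7)   exp(-4*I*pi/7)  exp(4*I*pi/7)   exp(-2*I*pi/7)  exp(6*I*pi/7) 
  chi_5          1             exp(-4*I*pi/7)  exp(6*I*pi/7)   exp(2*I*pi/7)   exp(-2*I*pi/7)  exp(-6*I*pi/7)  exp(4*I*pi/7) 
  chi_6          1             exp(-2*I*pi/7)  exp(-4*I*pi/7)  exp(-6*I*pi/7)  exp(6*I*pi/7)   exp(4*I*pi/7)   exp(2*I*pi/7) 

Spot check: chi_1(6) = zeta_7^(1*6) = zeta_7^6 = exp(-2*I*pi/7).

Z/7Z is abelian, so all 7 irreducible complex representations are 1-dimensional. They are given by chi_k(m) = zeta_7^(k*m) for k = 0,...,6. Row orthogonality: sum_m chi_k(m) conj(chi_l(m)) = 7 * [k = l].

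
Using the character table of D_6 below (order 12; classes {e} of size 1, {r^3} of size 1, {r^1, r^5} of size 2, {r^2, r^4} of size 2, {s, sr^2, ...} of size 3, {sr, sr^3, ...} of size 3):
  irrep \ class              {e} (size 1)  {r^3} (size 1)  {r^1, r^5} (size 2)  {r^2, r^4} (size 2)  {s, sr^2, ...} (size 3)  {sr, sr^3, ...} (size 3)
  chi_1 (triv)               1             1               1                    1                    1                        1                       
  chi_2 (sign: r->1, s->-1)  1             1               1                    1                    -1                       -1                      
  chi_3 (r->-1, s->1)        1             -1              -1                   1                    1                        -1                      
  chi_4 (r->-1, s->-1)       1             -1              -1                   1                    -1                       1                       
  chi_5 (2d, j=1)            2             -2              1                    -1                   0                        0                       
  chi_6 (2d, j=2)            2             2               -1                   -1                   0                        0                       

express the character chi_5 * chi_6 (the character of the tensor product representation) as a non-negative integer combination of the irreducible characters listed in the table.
chi_5 tensor chi_6 = chi_3 + chi_4 + chi_5 (all other irreducibles have multiplicity 0).

Why: The character of a tensor product is the pointwise product (chi_5 * chi_6)(C) = chi_5(C) * chi_6(C):
  {e}: (2)*(2), {r^3}: (-2)*(2), {r^1, r^5}: (1)*(-1), {r^2, r^4}: (-1)*(-1), {s, sr^2, ...}: (0)*(0), {sr, sr^3, ...}: (0)*(0)
so (chi_5 * chi_6) takes values
  {e} -> 4, {r^3} -> -4, {r^1, r^5} -> -1, {r^2, r^4} -> 1, {s, sr^2, ...} -> 0, {sr, sr^3, ...} -> 0.
Now take the inner product of this character with each irreducible chi from the table, <chi_5*chi_6, chi> = (1/12) sum_C |C| (chi_5*chi_6)(C) conj(chi(C)):
  <chi_5*chi_6, chi_1> = (1/12)[1*(4)*conj(1) + 1*(-4)*conj(1) + 2*(-1)*conj(1) + 2*(1)*conj(1) + 3*(0)*conj(1) + 3*(0)*conj(1)]
      = (1/12)[(4) + (-4) + (-2) + (2) + (0) + (0)] = 0/12 = 0
  <chi_5*chi_6, chi_2> = (1/12)[1*(4)*conj(1) + 1*(-4)*conj(1) + 2*(-1)*conj(1) + 2*(1)*conj(1) + 3*(0)*conj(-1) + 3*(0)*conj(-1)]
      = (1/12)[(4) + (-4) + (-2) + (2) + (0) + (0)] = 0/12 = 0
  <chi_5*chi_6, chi_3> = (1/12)[1*(4)*conj(1) + 1*(-4)*conj(-1) + 2*(-1)*conj(-1) + 2*(1)*conj(1) + 3*(0)*conj(1) + 3*(0)*conj(-1)]
      = (1/12)[(4) + (4) + (2) + (2) + (0) + (0)] = 12/12 = 1
  <chi_5*chi_6, chi_4> = (1/12)[1*(4)*conj(1) + 1*(-4)*conj(-1) + 2*(-1)*conj(-1) + 2*(1)*conj(1) + 3*(0)*conj(-1) + 3*(0)*conj(1)]
      = (1/12)[(4) + (4) + (2) + (2) + (0) + (0)] = 12/12 = 1
  <chi_5*chi_6, chi_5> = (1/12)[1*(4)*conj(2) + 1*(-4)*conj(-2) + 2*(-1)*conj(1) + 2*(1)*conj(-1) + 3*(0)*conj(0) + 3*(0)*conj(0)]
      = (1/12)[(8) + (8) + (-2) + (-2) + (0) + (0)] = 12/12 = 1
  <chi_5*chi_6, chi_6> = (1/12)[1*(4)*conj(2) + 1*(-4)*conj(2) + 2*(-1)*conj(-1) + 2*(1)*conj(-1) + 3*(0)*conj(0) + 3*(0)*conj(0)]
      = (1/12)[(8) + (-8) + (2) + (-2) + (0) + (0)] = 0/12 = 0
Hence the multiplicities are chi_3: 1, chi_4: 1, chi_5: 1. Dimension check: dim(chi_5)*dim(chi_6) = 2*2 = 4 and sum (mult * dim) = 1*1 + 1*1 + 1*2 = 4.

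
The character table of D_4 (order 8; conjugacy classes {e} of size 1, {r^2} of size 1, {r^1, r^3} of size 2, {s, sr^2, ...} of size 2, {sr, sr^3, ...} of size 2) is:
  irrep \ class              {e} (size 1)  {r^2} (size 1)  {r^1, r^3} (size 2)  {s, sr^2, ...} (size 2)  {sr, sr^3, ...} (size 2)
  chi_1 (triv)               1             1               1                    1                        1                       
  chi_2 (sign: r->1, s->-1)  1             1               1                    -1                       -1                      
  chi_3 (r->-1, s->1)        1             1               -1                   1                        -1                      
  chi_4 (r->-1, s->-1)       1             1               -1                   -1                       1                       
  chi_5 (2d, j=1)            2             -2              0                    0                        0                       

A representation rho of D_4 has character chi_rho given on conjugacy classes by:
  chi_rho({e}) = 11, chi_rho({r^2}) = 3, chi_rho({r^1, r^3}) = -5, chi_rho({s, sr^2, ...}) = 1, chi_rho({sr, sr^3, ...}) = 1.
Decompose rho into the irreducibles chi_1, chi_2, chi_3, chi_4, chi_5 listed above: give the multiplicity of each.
Multiplicities: chi_1: 1, chi_2: 0, chi_3: 3, chi_4: 3, chi_5: 2.

Proof sketch: Use <chi_rho, chi> = (1/|G|) sum_C |C| * chi_rho(C) * conj(chi(C)) with |G| = 8 for each irreducible chi in the table:
  <chi_rho, chi_1> = (1/8)[1*(11)*conj(1) + 1*(3)*conj(1) + 2*(-5)*conj(1) + 2*(1)*conj(1) + 2*(1)*conj(1)]
      = (1/8)[(11) + (3) + (-10) + (2) + (2)] = 8/8 = 1
  <chi_rho, chi_2> = (1/8)[1*(11)*conj(1) + 1*(3)*conj(1) + 2*(-5)*conj(1) + 2*(1)*conj(-1) + 2*(1)*conj(-1)]
      = (1/8)[(11) + (3) + (-10) + (-2) + (-2)] = 0/8 = 0
  <chi_rho, chi_3> = (1/8)[1*(11)*conj(1) + 1*(3)*conj(1) + 2*(-5)*conj(-1) + 2*(1)*conj(1) + 2*(1)*conj(-1)]
      = (1/8)[(11) + (3) + (10) + (2) + (-2)] = 24/8 = 3
  <chi_rho, chi_4> = (1/8)[1*(11)*conj(1) + 1*(3)*conj(1) + 2*(-5)*conj(-1) + 2*(1)*conj(-1) + 2*(1)*conj(1)]
      = (1/8)[(11) + (3) + (10) + (-2) + (2)] = 24/8 = 3
  <chi_rho, chi_5> = (1/8)[1*(11)*conj(2) + 1*(3)*conj(-2) + 2*(-5)*conj(0) + 2*(1)*conj(0) + 2*(1)*conj(0)]
      = (1/8)[(22) + (-6) + (0) + (0) + (0)] = 16/8 = 2
Dimension check: dim(rho) = sum (mult * dim) = 1*1 + 0*1 + 3*1 + 3*1 + 2*2 = 11 = chi_rho(e) = 11.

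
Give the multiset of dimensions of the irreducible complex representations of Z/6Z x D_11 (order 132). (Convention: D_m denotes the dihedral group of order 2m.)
Dimensions: 1, 1, 1, 1, 1, 1, 1, 1, 1, 1, 1, 1, 2, 2, 2, 2, 2, 2, 2, 2, 2, 2, 2, 2, 2, 2, 2, 2, 2, 2, 2, 2, 2, 2, 2, 2, 2, 2, 2, 2, 2, 2

Derivation: There are 42 irreducibles (= number of conjugacy classes). Their dimensions d_i satisfy sum d_i^2 = |G| = 132: 1 + 1 + 1 + 1 + 1 + 1 + 1 + 1 + 1 + 1 + 1 + 1 + 4 + 4 + 4 + 4 + 4 + 4 + 4 + 4 + 4 + 4 + 4 + 4 + 4 + 4 + 4 + 4 + 4 + 4 + 4 + 4 + 4 + 4 + 4 + 4 + 4 + 4 + 4 + 4 + 4 + 4 = 132. (For the product with Z/6Z: each of the 6 1-dim characters of Z/6Z tensors with each irrep of D_11, giving 6 copies of each D_11-dimension.)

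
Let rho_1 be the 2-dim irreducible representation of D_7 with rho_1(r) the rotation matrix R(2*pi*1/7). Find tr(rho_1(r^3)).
chi_{rho_1}(r^3) = 2*cos(2*pi*1*3/7) = -2*cos(pi/7)

Reasoning: rho_1(r^3) is rotation by angle 2*pi*1*3/7, whose trace is 2*cos(2*pi*1*3/7) = -2*cos(pi/7).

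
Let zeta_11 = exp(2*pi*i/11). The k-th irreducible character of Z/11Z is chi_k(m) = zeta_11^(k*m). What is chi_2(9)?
chi_2(9) = zeta_11^18 = exp(-8*I*pi/11)

Justification: chi_2(9) = zeta_11^(2*9) = zeta_11^18. Since zeta_11^11 = 1, this equals zeta_11^7 = exp(2*pi*i*7/11) = exp(-8*I*pi/11).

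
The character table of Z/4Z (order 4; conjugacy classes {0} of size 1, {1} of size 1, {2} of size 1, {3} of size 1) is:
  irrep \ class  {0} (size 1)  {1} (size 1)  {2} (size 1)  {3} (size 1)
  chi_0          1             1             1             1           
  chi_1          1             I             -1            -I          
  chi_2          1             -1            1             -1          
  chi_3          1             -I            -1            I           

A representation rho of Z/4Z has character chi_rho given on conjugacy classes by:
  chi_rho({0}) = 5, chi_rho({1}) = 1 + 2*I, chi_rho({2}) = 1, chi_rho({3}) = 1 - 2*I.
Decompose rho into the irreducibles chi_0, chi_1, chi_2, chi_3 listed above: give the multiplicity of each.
Multiplicities: chi_0: 2, chi_1: 2, chi_2: 1, chi_3: 0.

Use <chi_rho, chi> = (1/|G|) sum_C |C| * chi_rho(C) * conj(chi(C)) with |G| = 4 for each irreducible chi in the table:
  <chi_rho, chi_0> = (1/4)[1*(5)*conj(1) + 1*(1 + 2*I)*conj(1) + 1*(1)*conj(1) + 1*(1 - 2*I)*conj(1)]
      = (1/4)[(5) + (1 + 2*I) + (1) + (1 - 2*I)] = 8/4 = 2
  <chi_rho, chi_1> = (1/4)[1*(5)*conj(1) + 1*(1 + 2*I)*conj(I) + 1*(1)*conj(-1) + 1*(1 - 2*I)*conj(-I)]
      = (1/4)[(5) + (2 - I) + (-1) + (2 + I)] = 8/4 = 2
  <chi_rho, chi_2> = (1/4)[1*(5)*conj(1) + 1*(1 + 2*I)*conj(-1) + 1*(1)*conj(1) + 1*(1 - 2*I)*conj(-1)]
      = (1/4)[(5) + (-1 - 2*I) + (1) + (-1 + 2*I)] = 4/4 = 1
  <chi_rho, chi_3> = (1/4)[1*(5)*conj(1) + 1*(1 + 2*I)*conj(-I) + 1*(1)*conj(-1) + 1*(1 - 2*I)*conj(I)]
      = (1/4)[(5) + (-2 + I) + (-1) + (-2 - I)] = 0/4 = 0
(Exp terms are combined using exp(i*s)*conj(exp(i*t)) = exp(i*(s-t)), and sums of them are collapsed using the identity that for every m > 1 the m distinct m-th roots of unity sum to 0, e.g. 1 + exp(2*I*pi/3) + exp(-2*I*pi/3) = 0.)
Dimension check: dim(rho) = sum (mult * dim) = 2*1 + 2*1 + 1*1 + 0*1 = 5 = chi_rho(e) = 5.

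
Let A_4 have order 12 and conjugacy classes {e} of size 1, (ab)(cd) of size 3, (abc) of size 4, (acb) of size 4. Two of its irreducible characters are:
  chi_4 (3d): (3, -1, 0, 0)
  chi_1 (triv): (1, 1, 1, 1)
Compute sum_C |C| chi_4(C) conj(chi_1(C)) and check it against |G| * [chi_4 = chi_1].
Sum = 0; so <chi_4, chi_1> = 0 (distinct irreducibles are orthogonal).

Why: Compute term by term over conjugacy classes (|C| * chi_4(C) * conj(chi_1(C))):
  1*(3)*conj(1) + 3*(-1)*conj(1) + 4*(0)*conj(1) + 4*(0)*conj(1)
  = (3) + (-3) + (0) + (0)
  = 0.
(Exp terms are combined using exp(i*s)*conj(exp(i*t)) = exp(i*(s-t)), and sums of them are collapsed using the identity that for every m > 1 the m distinct m-th roots of unity sum to 0, e.g. 1 + exp(2*I*pi/3) + exp(-2*I*pi/3) = 0.)
Dividing by |G| = 12 gives 0/12 = 0, matching the row-orthogonality relation <chi_4, chi_1> = [chi_4 = chi_1].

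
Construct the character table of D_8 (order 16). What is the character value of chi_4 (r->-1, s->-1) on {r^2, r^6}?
Conjugacy classes: {e} of size 1, {r^4} of size 1, {r^1, r^7} of size 2, {r^2, r^6} of size 2, {r^3, r^5} of size 2, {s, sr^2, ...} of size 4, {sr, sr^3, ...} of size 4.
Character table:
  irrep \ class              {e} (size 1)  {r^4} (size 1)  {r^1, r^7} (size 2)  {r^2, r^6} (size 2)  {r^3, r^5} (size 2)  {s, sr^2, ...} (size 4)  {sr, sr^3, ...} (size 4)
  chi_1 (triv)               1             1               1                    1                    1                    1                        1                       
  chi_2 (sign: r->1, s->-1)  1             1               1                    1                    1                    -1                       -1                      
  chi_3 (r->-1, s->1)        1             1               -1                   1                    -1                   1                        -1                      
  chi_4 (r->-1, s->-1)       1             1               -1                   1                    -1                   -1                       1                       
  chi_5 (2d, j=1)            2             -2              sqrt(2)              0                    -sqrt(2)             0                        0                       
  chi_6 (2d, j=2)            2             2               0                    -2                   0                    0                        0                       
  chi_7 (2d, j=3)            2             -2              -sqrt(2)             0                    sqrt(2)              0                        0                       

Spot check: chi_4 (r->-1, s->-1) on {r^2, r^6} = 1.

Justification: D_8 has order 2*8 = 16 with 7 conjugacy classes, hence 7 irreducibles. Sum of squared dims 1 + 1 + 1 + 1 + 4 + 4 + 4 = 16 = |G|. Linear characters come from the abelianisation; the 2-dimensional irreps have character r^k -> 2*cos(2*pi*j*k/8), reflections -> 0.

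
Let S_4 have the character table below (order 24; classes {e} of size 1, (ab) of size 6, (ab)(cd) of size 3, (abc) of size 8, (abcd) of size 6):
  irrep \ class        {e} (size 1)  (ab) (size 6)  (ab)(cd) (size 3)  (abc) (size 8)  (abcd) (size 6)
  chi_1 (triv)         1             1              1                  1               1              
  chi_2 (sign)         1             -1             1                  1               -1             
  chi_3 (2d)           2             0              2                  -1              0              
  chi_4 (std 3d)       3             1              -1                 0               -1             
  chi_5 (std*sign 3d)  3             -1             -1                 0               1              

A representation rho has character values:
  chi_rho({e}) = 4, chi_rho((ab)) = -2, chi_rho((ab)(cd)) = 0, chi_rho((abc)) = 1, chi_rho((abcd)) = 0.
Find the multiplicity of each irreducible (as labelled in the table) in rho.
Multiplicities: chi_1: 0, chi_2: 1, chi_3: 0, chi_4: 0, chi_5: 1.

Argument: Use <chi_rho, chi> = (1/|G|) sum_C |C| * chi_rho(C) * conj(chi(C)) with |G| = 24 for each irreducible chi in the table:
  <chi_rho, chi_1> = (1/24)[1*(4)*conj(1) + 6*(-2)*conj(1) + 3*(0)*conj(1) + 8*(1)*conj(1) + 6*(0)*conj(1)]
      = (1/24)[(4) + (-12) + (0) + (8) + (0)] = 0/24 = 0
  <chi_rho, chi_2> = (1/24)[1*(4)*conj(1) + 6*(-2)*conj(-1) + 3*(0)*conj(1) + 8*(1)*conj(1) + 6*(0)*conj(-1)]
      = (1/24)[(4) + (12) + (0) + (8) + (0)] = 24/24 = 1
  <chi_rho, chi_3> = (1/24)[1*(4)*conj(2) + 6*(-2)*conj(0) + 3*(0)*conj(2) + 8*(1)*conj(-1) + 6*(0)*conj(0)]
      = (1/24)[(8) + (0) + (0) + (-8) + (0)] = 0/24 = 0
  <chi_rho, chi_4> = (1/24)[1*(4)*conj(3) + 6*(-2)*conj(1) + 3*(0)*conj(-1) + 8*(1)*conj(0) + 6*(0)*conj(-1)]
      = (1/24)[(12) + (-12) + (0) + (0) + (0)] = 0/24 = 0
  <chi_rho, chi_5> = (1/24)[1*(4)*conj(3) + 6*(-2)*conj(-1) + 3*(0)*conj(-1) + 8*(1)*conj(0) + 6*(0)*conj(1)]
      = (1/24)[(12) + (12) + (0) + (0) + (0)] = 24/24 = 1
Dimension check: dim(rho) = sum (mult * dim) = 0*1 + 1*1 + 0*2 + 0*3 + 1*3 = 4 = chi_rho(e) = 4.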